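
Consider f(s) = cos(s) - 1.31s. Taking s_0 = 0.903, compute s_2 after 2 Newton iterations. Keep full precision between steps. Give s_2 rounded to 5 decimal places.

0.62092

f'(s) = -sin(s) - 1.31
s_0 = 0.903000: f = -0.563673, f' = -2.095188 → s_1 = 0.903000 - (-0.563673)/(-2.095188) = 0.633968
s_1 = 0.633968: f = -0.024815, f' = -1.902346 → s_2 = 0.633968 - (-0.024815)/(-1.902346) = 0.620924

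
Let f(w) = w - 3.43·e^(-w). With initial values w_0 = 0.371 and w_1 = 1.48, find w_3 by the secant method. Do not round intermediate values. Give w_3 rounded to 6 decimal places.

1.112910

f(w_0) = -1.995851, f(w_1) = 0.699203
w_2 = 1.480000 - (0.699203)·(1.480000 - 0.371000)/(0.699203 - (-1.995851)) = 1.192282; f(w_2) = 0.151181
w_3 = 1.192282 - (0.151181)·(1.192282 - 1.480000)/(0.151181 - (0.699203)) = 1.112910; f(w_3) = -0.014193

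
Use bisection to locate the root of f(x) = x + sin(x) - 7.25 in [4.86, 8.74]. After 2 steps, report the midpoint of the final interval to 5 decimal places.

6.31500

f(4.860000) = -3.379125, f(8.740000) = 2.122501 (opposite signs)
step 1: m = 6.800000, f(m) = 0.044113 > 0 → root in [4.860000, 6.800000]
step 2: m = 5.830000, f(m) = -1.857832 < 0 → root in [5.830000, 6.800000]
Midpoint of [5.830000, 6.800000] = 6.315000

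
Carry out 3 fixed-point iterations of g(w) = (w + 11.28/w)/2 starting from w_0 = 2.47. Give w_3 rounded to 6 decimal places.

w_1 = g(2.470000) = 3.518401
w_2 = g(3.518401) = 3.362201
w_3 = g(3.362201) = 3.358573

3.358573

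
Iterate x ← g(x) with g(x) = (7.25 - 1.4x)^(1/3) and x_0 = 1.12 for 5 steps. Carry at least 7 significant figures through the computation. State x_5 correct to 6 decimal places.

1.695783

x_1 = g(1.120000) = 1.784434
x_2 = g(1.784434) = 1.681199
x_3 = g(1.681199) = 1.698074
x_4 = g(1.698074) = 1.695339
x_5 = g(1.695339) = 1.695783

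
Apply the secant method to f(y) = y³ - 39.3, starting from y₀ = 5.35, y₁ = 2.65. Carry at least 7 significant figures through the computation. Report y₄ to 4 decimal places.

3.3903

Secant update: y_(k+1) = y_k − f(y_k)·(y_k − y_(k-1))/(f(y_k) − f(y_(k-1))).
f(y_0) = 113.830375, f(y_1) = -20.690375
y_2 = 2.650000 - (-20.690375)·(2.650000 - 5.350000)/(-20.690375 - (113.830375)) = 3.065282; f(y_2) = -10.498759
y_3 = 3.065282 - (-10.498759)·(3.065282 - 2.650000)/(-10.498759 - (-20.690375)) = 3.493079; f(y_3) = 3.321148
y_4 = 3.493079 - (3.321148)·(3.493079 - 3.065282)/(3.321148 - (-10.498759)) = 3.390272; f(y_4) = -0.332395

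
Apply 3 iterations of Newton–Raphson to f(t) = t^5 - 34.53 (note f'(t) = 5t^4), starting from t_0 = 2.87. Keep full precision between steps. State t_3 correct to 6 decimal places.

2.039034

Newton update: t ← t − f(t)/f'(t).
t_0 = 2.870000: f = 160.189517, f' = 339.232608 → t_1 = 2.870000 - (160.189517)/(339.232608) = 2.397789
t_1 = 2.397789: f = 44.730065, f' = 165.277427 → t_2 = 2.397789 - (44.730065)/(165.277427) = 2.127152
t_2 = 2.127152: f = 9.020479, f' = 102.368031 → t_3 = 2.127152 - (9.020479)/(102.368031) = 2.039034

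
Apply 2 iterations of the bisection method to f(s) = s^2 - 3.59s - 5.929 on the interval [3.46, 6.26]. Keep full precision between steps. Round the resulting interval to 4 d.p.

f(3.460000) = -6.378800, f(6.260000) = 10.785200 (opposite signs)
step 1: m = 4.860000, f(m) = 0.243200 > 0 → root in [3.460000, 4.860000]
step 2: m = 4.160000, f(m) = -3.557800 < 0 → root in [4.160000, 4.860000]

[4.1600, 4.8600]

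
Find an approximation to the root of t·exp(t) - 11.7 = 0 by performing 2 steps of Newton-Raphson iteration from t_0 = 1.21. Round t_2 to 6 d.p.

Newton update: t ← t − f(t)/f'(t).
f'(t) = (t + 1)·exp(t)
t_0 = 1.210000: f = -7.642284, f' = 7.411201 → t_1 = 1.210000 - (-7.642284)/(7.411201) = 2.241180
t_1 = 2.241180: f = 9.377008, f' = 30.481431 → t_2 = 2.241180 - (9.377008)/(30.481431) = 1.933550

1.933550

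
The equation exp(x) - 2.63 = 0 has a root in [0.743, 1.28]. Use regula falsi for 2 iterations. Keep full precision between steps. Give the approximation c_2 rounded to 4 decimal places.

f(0.743000) = -0.527767, f(1.280000) = 0.966640
step 1: c = 0.932648, f(c) = -0.088771 < 0 → new bracket [0.932648, 1.280000]
step 2: c = 0.961864, f(c) = -0.013431 < 0 → new bracket [0.961864, 1.280000]

0.9619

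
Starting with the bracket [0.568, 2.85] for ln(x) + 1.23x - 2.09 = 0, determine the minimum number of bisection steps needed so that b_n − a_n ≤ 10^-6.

22

Initial width b − a = 2.85 − 0.568 = 2.282000.
After n steps the width is (b−a)/2^n; need (b−a)/2^n ≤ 10^-6.
So n ≥ log₂(2.282000/10^-6) = log₂(2282000.0000) ≈ 21.1219.
Hence n = 22.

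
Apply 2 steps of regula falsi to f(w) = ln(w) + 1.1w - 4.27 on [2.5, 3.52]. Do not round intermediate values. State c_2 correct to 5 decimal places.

False-position update: c = (a·f(b) − b·f(a))/(f(b) − f(a)); replace the endpoint whose sign matches f(c).
f(2.500000) = -0.603709, f(3.520000) = 0.860461
step 1: c = 2.920568, f(c) = 0.014403 > 0 → new bracket [2.500000, 2.920568]
step 2: c = 2.910768, f(c) = 0.000262 > 0 → new bracket [2.500000, 2.910768]

2.91077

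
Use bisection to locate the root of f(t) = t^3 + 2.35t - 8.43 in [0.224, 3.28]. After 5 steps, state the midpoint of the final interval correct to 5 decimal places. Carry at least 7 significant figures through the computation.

1.60875

f(0.224000) = -7.892361, f(3.280000) = 34.565552 (opposite signs)
step 1: m = 1.752000, f(m) = 1.064971 > 0 → root in [0.224000, 1.752000]
step 2: m = 0.988000, f(m) = -5.143770 < 0 → root in [0.988000, 1.752000]
step 3: m = 1.370000, f(m) = -2.639147 < 0 → root in [1.370000, 1.752000]
step 4: m = 1.561000, f(m) = -0.957929 < 0 → root in [1.561000, 1.752000]
step 5: m = 1.656500, f(m) = 0.008198 > 0 → root in [1.561000, 1.656500]
Midpoint of [1.561000, 1.656500] = 1.608750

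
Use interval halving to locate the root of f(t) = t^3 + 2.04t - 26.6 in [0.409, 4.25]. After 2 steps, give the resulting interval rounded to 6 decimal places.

f(0.409000) = -25.697222, f(4.250000) = 58.835625 (opposite signs)
step 1: m = 2.329500, f(m) = -9.206625 < 0 → root in [2.329500, 4.250000]
step 2: m = 3.289750, f(m) = 15.714262 > 0 → root in [2.329500, 3.289750]

[2.329500, 3.289750]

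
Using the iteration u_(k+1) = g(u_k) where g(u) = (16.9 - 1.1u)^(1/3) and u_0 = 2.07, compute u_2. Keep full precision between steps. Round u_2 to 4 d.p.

u_1 = g(2.070000) = 2.445375
u_2 = g(2.445375) = 2.422138

2.4221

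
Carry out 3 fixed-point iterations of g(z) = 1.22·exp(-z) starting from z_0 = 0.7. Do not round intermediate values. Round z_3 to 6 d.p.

0.627003

z_1 = g(0.700000) = 0.605834
z_2 = g(0.605834) = 0.665655
z_3 = g(0.665655) = 0.627003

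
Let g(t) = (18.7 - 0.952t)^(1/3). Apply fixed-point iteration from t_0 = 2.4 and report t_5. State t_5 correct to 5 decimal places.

t_1 = g(2.400000) = 2.541453
t_2 = g(2.541453) = 2.534484
t_3 = g(2.534484) = 2.534828
t_4 = g(2.534828) = 2.534811
t_5 = g(2.534811) = 2.534812

2.53481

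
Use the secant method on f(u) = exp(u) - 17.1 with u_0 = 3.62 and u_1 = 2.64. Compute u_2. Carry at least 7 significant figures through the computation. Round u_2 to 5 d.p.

f(u_0) = 20.237568, f(u_1) = -3.086796
u_2 = 2.640000 - (-3.086796)·(2.640000 - 3.620000)/(-3.086796 - (20.237568)) = 2.769695; f(u_2) = -1.146228

2.76970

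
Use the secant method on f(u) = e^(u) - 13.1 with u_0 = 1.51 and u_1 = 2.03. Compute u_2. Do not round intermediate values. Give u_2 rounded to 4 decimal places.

2.9540

f(u_0) = -8.573269, f(u_1) = -5.485914
u_2 = 2.030000 - (-5.485914)·(2.030000 - 1.510000)/(-5.485914 - (-8.573269)) = 2.953987; f(u_2) = 6.082273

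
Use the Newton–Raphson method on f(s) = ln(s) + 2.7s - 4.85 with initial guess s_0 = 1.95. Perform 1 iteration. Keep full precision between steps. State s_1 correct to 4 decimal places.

1.6130

f'(s) = 1/s + 2.7
s_0 = 1.950000: f = 1.082829, f' = 3.212821 → s_1 = 1.950000 - (1.082829)/(3.212821) = 1.612966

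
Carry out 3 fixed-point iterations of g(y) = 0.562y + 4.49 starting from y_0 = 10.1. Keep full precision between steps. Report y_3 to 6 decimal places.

10.224313

y_1 = g(10.100000) = 10.166200
y_2 = g(10.166200) = 10.203404
y_3 = g(10.203404) = 10.224313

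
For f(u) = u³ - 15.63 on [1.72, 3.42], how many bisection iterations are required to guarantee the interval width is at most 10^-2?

8

Initial width b − a = 3.42 − 1.72 = 1.700000.
After n steps the width is (b−a)/2^n; need (b−a)/2^n ≤ 10^-2.
So n ≥ log₂(1.700000/10^-2) = log₂(170.0000) ≈ 7.4094.
Hence n = 8.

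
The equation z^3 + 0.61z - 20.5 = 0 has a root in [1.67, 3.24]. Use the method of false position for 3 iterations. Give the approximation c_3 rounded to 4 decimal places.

2.6545

False-position update: c = (a·f(b) − b·f(a))/(f(b) − f(a)); replace the endpoint whose sign matches f(c).
f(1.670000) = -14.823837, f(3.240000) = 15.488624
step 1: c = 2.437784, f(c) = -4.525710 < 0 → new bracket [2.437784, 3.240000]
step 2: c = 2.619184, f(c) = -0.934371 < 0 → new bracket [2.619184, 3.240000]
step 3: c = 2.654505, f(c) = -0.176064 < 0 → new bracket [2.654505, 3.240000]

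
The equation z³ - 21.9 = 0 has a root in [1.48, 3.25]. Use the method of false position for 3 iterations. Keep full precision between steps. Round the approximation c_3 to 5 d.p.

False-position update: c = (a·f(b) − b·f(a))/(f(b) − f(a)); replace the endpoint whose sign matches f(c).
f(1.480000) = -18.658208, f(3.250000) = 12.428125
step 1: c = 2.542365, f(c) = -5.467122 < 0 → new bracket [2.542365, 3.250000]
step 2: c = 2.758552, f(c) = -0.908491 < 0 → new bracket [2.758552, 3.250000]
step 3: c = 2.792030, f(c) = -0.134928 < 0 → new bracket [2.792030, 3.250000]

2.79203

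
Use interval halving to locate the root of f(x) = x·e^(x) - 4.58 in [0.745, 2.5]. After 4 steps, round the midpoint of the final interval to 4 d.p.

1.2386

f(0.745000) = -3.010701, f(2.500000) = 25.876235 (opposite signs)
step 1: m = 1.622500, f(m) = 3.639161 > 0 → root in [0.745000, 1.622500]
step 2: m = 1.183750, f(m) = -0.713161 < 0 → root in [1.183750, 1.622500]
step 3: m = 1.403125, f(m) = 1.127761 > 0 → root in [1.183750, 1.403125]
step 4: m = 1.293438, f(m) = 0.134962 > 0 → root in [1.183750, 1.293438]
Midpoint of [1.183750, 1.293438] = 1.238594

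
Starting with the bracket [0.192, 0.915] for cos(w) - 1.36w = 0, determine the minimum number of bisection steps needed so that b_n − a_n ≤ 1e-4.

13

Initial width b − a = 0.915 − 0.192 = 0.723000.
After n steps the width is (b−a)/2^n; need (b−a)/2^n ≤ 1e-4.
So n ≥ log₂(0.723000/1e-4) = log₂(7230.0000) ≈ 12.8198.
Hence n = 13.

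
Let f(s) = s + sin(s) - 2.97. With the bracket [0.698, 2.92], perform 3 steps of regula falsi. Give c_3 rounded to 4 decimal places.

2.3922

False-position update: c = (a·f(b) − b·f(a))/(f(b) − f(a)); replace the endpoint whose sign matches f(c).
f(0.698000) = -1.629313, f(2.920000) = 0.169784
step 1: c = 2.710306, f(c) = 0.158346 > 0 → new bracket [0.698000, 2.710306]
step 2: c = 2.532062, f(c) = 0.134545 > 0 → new bracket [0.698000, 2.532062]
step 3: c = 2.392162, f(c) = 0.103384 > 0 → new bracket [0.698000, 2.392162]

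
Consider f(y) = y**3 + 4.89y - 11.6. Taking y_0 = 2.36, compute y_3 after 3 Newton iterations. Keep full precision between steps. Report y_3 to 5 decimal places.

f'(y) = 3y**2 + 4.89
y_0 = 2.360000: f = 13.084656, f' = 21.598800 → y_1 = 2.360000 - (13.084656)/(21.598800) = 1.754195
y_1 = 1.754195: f = 2.376026, f' = 14.121603 → y_2 = 1.754195 - (2.376026)/(14.121603) = 1.585941
y_2 = 1.585941: f = 0.144219, f' = 12.435622 → y_3 = 1.585941 - (0.144219)/(12.435622) = 1.574343

1.57434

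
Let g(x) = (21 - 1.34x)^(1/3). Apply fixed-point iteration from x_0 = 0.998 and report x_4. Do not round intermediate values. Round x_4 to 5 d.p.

x_1 = g(0.998000) = 2.699071
x_2 = g(2.699071) = 2.590460
x_3 = g(2.590460) = 2.597670
x_4 = g(2.597670) = 2.597192

2.59719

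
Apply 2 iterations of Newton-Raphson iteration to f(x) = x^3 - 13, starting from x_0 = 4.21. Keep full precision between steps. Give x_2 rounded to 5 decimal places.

2.49958

Newton update: x ← x − f(x)/f'(x).
f'(x) = 3x^2
x_0 = 4.210000: f = 61.618461, f' = 53.172300 → x_1 = 4.210000 - (61.618461)/(53.172300) = 3.051155
x_1 = 3.051155: f = 15.404867, f' = 27.928638 → x_2 = 3.051155 - (15.404867)/(27.928638) = 2.499575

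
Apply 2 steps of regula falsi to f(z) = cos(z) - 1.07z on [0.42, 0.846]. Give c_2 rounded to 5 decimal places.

False-position update: c = (a·f(b) − b·f(a))/(f(b) − f(a)); replace the endpoint whose sign matches f(c).
f(0.420000) = 0.463689, f(0.846000) = -0.242237
step 1: c = 0.699819, f(c) = 0.016152 > 0 → new bracket [0.699819, 0.846000]
step 2: c = 0.708957, f(c) = 0.000457 > 0 → new bracket [0.708957, 0.846000]

0.70896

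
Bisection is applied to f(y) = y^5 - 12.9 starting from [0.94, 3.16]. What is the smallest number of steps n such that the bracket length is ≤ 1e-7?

Initial width b − a = 3.16 − 0.94 = 2.220000.
After n steps the width is (b−a)/2^n; need (b−a)/2^n ≤ 1e-7.
So n ≥ log₂(2.220000/1e-7) = log₂(22200000.0000) ≈ 24.4041.
Hence n = 25.

25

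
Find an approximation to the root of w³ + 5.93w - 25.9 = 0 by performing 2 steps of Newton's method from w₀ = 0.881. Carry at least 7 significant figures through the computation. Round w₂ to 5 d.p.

f'(w) = 3w² + 5.93
w_0 = 0.881000: f = -19.991872, f' = 8.258483 → w_1 = 0.881000 - (-19.991872)/(8.258483) = 3.301768
w_1 = 3.301768: f = 29.674279, f' = 38.635018 → w_2 = 3.301768 - (29.674279)/(38.635018) = 2.533701

2.53370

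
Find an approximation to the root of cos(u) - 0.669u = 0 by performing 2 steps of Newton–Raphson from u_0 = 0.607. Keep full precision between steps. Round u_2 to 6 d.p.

0.913561

f'(u) = -sin(u) - 0.669
u_0 = 0.607000: f = 0.415280, f' = -1.239406 → u_1 = 0.607000 - (0.415280)/(-1.239406) = 0.942064
u_1 = 0.942064: f = -0.042120, f' = -1.477774 → u_2 = 0.942064 - (-0.042120)/(-1.477774) = 0.913561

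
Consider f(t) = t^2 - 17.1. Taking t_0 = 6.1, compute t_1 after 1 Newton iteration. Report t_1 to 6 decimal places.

Newton update: t ← t − f(t)/f'(t).
f'(t) = 2t
t_0 = 6.100000: f = 20.110000, f' = 12.200000 → t_1 = 6.100000 - (20.110000)/(12.200000) = 4.451639

4.451639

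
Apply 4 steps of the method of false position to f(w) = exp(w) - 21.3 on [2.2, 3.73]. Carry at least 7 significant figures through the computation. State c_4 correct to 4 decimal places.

False-position update: c = (a·f(b) − b·f(a))/(f(b) − f(a)); replace the endpoint whose sign matches f(c).
f(2.200000) = -12.274987, f(3.730000) = 20.379108
step 1: c = 2.775142, f(c) = -5.259101 < 0 → new bracket [2.775142, 3.730000]
step 2: c = 2.971009, f(c) = -1.788397 < 0 → new bracket [2.971009, 3.730000]
step 3: c = 3.032242, f(c) = -0.556311 < 0 → new bracket [3.032242, 3.730000]
step 4: c = 3.050783, f(c) = -0.168108 < 0 → new bracket [3.050783, 3.730000]

3.0508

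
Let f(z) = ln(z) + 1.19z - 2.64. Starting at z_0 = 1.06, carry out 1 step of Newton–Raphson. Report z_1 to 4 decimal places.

1.6789

Newton update: z ← z − f(z)/f'(z).
f'(z) = 1/z + 1.19
z_0 = 1.060000: f = -1.320331, f' = 2.133396 → z_1 = 1.060000 - (-1.320331)/(2.133396) = 1.678887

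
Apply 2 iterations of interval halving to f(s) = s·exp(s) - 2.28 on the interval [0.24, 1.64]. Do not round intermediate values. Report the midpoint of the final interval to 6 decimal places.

0.765000

f(0.240000) = -1.974900, f(1.640000) = 6.174478 (opposite signs)
step 1: m = 0.940000, f(m) = 0.126383 > 0 → root in [0.240000, 0.940000]
step 2: m = 0.590000, f(m) = -1.215647 < 0 → root in [0.590000, 0.940000]
Midpoint of [0.590000, 0.940000] = 0.765000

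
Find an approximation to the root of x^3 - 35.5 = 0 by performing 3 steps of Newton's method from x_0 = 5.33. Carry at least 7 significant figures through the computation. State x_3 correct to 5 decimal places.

Newton update: x ← x − f(x)/f'(x).
f'(x) = 3x^2
x_0 = 5.330000: f = 115.919437, f' = 85.226700 → x_1 = 5.330000 - (115.919437)/(85.226700) = 3.969869
x_1 = 3.969869: f = 27.064601, f' = 47.279591 → x_2 = 3.969869 - (27.064601)/(47.279591) = 3.397432
x_2 = 3.397432: f = 3.715015, f' = 34.627636 → x_3 = 3.397432 - (3.715015)/(34.627636) = 3.290147

3.29015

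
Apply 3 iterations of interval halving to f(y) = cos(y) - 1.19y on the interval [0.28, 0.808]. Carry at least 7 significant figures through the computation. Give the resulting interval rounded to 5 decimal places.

[0.61000, 0.67600]

f(0.280000) = 0.627855, f(0.808000) = -0.270574 (opposite signs)
step 1: m = 0.544000, f(m) = 0.208285 > 0 → root in [0.544000, 0.808000]
step 2: m = 0.676000, f(m) = -0.024358 < 0 → root in [0.544000, 0.676000]
step 3: m = 0.610000, f(m) = 0.093748 > 0 → root in [0.610000, 0.676000]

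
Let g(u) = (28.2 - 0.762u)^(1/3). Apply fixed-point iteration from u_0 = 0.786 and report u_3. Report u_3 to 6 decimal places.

u_1 = g(0.786000) = 3.022099
u_2 = g(3.022099) = 2.958585
u_3 = g(2.958585) = 2.960427

2.960427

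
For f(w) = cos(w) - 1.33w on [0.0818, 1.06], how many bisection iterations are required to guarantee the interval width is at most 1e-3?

10

Initial width b − a = 1.06 − 0.0818 = 0.978200.
After n steps the width is (b−a)/2^n; need (b−a)/2^n ≤ 1e-3.
So n ≥ log₂(0.978200/1e-3) = log₂(978.2000) ≈ 9.9340.
Hence n = 10.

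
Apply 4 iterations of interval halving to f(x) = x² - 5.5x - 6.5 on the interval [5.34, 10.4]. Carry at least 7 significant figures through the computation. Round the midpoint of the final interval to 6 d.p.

6.446875

f(5.340000) = -7.354400, f(10.400000) = 44.460000 (opposite signs)
step 1: m = 7.870000, f(m) = 12.151900 > 0 → root in [5.340000, 7.870000]
step 2: m = 6.605000, f(m) = 0.798525 > 0 → root in [5.340000, 6.605000]
step 3: m = 5.972500, f(m) = -3.677994 < 0 → root in [5.972500, 6.605000]
step 4: m = 6.288750, f(m) = -1.539748 < 0 → root in [6.288750, 6.605000]
Midpoint of [6.288750, 6.605000] = 6.446875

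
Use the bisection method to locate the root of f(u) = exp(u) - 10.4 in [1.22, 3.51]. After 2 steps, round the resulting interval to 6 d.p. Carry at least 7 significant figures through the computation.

[1.792500, 2.365000]

f(1.220000) = -7.012812, f(3.510000) = 23.048268 (opposite signs)
step 1: m = 2.365000, f(m) = 0.244039 > 0 → root in [1.220000, 2.365000]
step 2: m = 1.792500, f(m) = -4.395555 < 0 → root in [1.792500, 2.365000]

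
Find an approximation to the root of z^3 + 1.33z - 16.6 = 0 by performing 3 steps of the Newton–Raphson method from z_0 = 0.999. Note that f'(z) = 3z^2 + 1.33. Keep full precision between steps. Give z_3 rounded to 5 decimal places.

z_0 = 0.999000: f = -14.274327, f' = 4.324003 → z_1 = 0.999000 - (-14.274327)/(4.324003) = 4.300183
z_1 = 4.300183: f = 68.636419, f' = 56.804732 → z_2 = 4.300183 - (68.636419)/(56.804732) = 3.091896
z_2 = 3.091896: f = 17.070207, f' = 30.009471 → z_3 = 3.091896 - (17.070207)/(30.009471) = 2.523069

2.52307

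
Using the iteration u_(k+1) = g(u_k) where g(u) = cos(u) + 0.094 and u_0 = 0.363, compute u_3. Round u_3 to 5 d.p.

0.91375

u_1 = g(0.363000) = 1.028836
u_2 = g(1.028836) = 0.609817
u_3 = g(0.609817) = 0.913753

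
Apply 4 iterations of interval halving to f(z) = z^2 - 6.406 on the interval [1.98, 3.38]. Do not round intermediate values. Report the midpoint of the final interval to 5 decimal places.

2.54875

f(1.980000) = -2.485600, f(3.380000) = 5.018400 (opposite signs)
step 1: m = 2.680000, f(m) = 0.776400 > 0 → root in [1.980000, 2.680000]
step 2: m = 2.330000, f(m) = -0.977100 < 0 → root in [2.330000, 2.680000]
step 3: m = 2.505000, f(m) = -0.130975 < 0 → root in [2.505000, 2.680000]
step 4: m = 2.592500, f(m) = 0.315056 > 0 → root in [2.505000, 2.592500]
Midpoint of [2.505000, 2.592500] = 2.548750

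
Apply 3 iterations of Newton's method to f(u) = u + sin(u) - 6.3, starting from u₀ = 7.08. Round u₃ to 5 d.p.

6.29159

f'(u) = 1 + cos(u)
u_0 = 7.080000: f = 1.495133, f' = 1.698988 → u_1 = 7.080000 - (1.495133)/(1.698988) = 6.199986
u_1 = 6.199986: f = -0.183117, f' = 1.996541 → u_2 = 6.199986 - (-0.183117)/(1.996541) = 6.291703
u_2 = 6.291703: f = 0.000221, f' = 1.999964 → u_3 = 6.291703 - (0.000221)/(1.999964) = 6.291593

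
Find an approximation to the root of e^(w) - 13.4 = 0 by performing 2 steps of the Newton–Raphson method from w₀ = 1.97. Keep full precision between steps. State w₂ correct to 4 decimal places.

2.6226

f'(w) = e^(w)
w_0 = 1.970000: f = -6.229324, f' = 7.170676 → w_1 = 1.970000 - (-6.229324)/(7.170676) = 2.838722
w_1 = 2.838722: f = 3.693903, f' = 17.093903 → w_2 = 2.838722 - (3.693903)/(17.093903) = 2.622627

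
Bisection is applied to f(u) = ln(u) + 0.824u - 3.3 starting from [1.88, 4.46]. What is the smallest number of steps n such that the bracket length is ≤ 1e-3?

12

Initial width b − a = 4.46 − 1.88 = 2.580000.
After n steps the width is (b−a)/2^n; need (b−a)/2^n ≤ 1e-3.
So n ≥ log₂(2.580000/1e-3) = log₂(2580.0000) ≈ 11.3332.
Hence n = 12.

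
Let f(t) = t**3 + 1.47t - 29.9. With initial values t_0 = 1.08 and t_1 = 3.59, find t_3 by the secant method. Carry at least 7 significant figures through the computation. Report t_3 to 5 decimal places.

Secant update: t_(k+1) = t_k − f(t_k)·(t_k − t_(k-1))/(f(t_k) − f(t_(k-1))).
f(t_0) = -27.052688, f(t_1) = 21.645579
t_2 = 3.590000 - (21.645579)·(3.590000 - 1.080000)/(21.645579 - (-27.052688)) = 2.474346; f(t_2) = -11.113799
t_3 = 2.474346 - (-11.113799)·(2.474346 - 3.590000)/(-11.113799 - (21.645579)) = 2.852838; f(t_3) = -2.487981

2.85284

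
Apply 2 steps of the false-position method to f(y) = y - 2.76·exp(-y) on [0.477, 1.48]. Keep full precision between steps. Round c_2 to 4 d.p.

f(0.477000) = -1.235973, f(1.480000) = 0.851720
step 1: c = 1.070804, f(c) = 0.124862 > 0 → new bracket [0.477000, 1.070804]
step 2: c = 1.016320, f(c) = 0.017410 > 0 → new bracket [0.477000, 1.016320]

1.0163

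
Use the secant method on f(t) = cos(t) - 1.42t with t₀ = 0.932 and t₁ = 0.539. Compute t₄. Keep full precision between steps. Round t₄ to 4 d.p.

Secant update: t_(k+1) = t_k − f(t_k)·(t_k − t_(k-1))/(f(t_k) − f(t_(k-1))).
f(t_0) = -0.727210, f(t_1) = 0.092842
t_2 = 0.539000 - (0.092842)·(0.539000 - 0.932000)/(0.092842 - (-0.727210)) = 0.583494; f(t_2) = 0.005982
t_3 = 0.583494 - (0.005982)·(0.583494 - 0.539000)/(0.005982 - (0.092842)) = 0.586558; f(t_3) = -0.000061
t_4 = 0.586558 - (-0.000061)·(0.586558 - 0.583494)/(-0.000061 - (0.005982)) = 0.586527; f(t_4) = 0.000000

0.5865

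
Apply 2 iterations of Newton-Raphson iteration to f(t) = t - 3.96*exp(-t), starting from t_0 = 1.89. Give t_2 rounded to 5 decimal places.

1.19304

Newton update: t ← t − f(t)/f'(t).
f'(t) = 1 + 3.96*exp(-t)
t_0 = 1.890000: f = 1.291756, f' = 1.598244 → t_1 = 1.890000 - (1.291756)/(1.598244) = 1.081766
t_1 = 1.081766: f = -0.260660, f' = 2.342426 → t_2 = 1.081766 - (-0.260660)/(2.342426) = 1.193044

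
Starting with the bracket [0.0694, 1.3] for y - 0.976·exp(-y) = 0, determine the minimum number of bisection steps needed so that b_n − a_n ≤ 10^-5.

17

Initial width b − a = 1.3 − 0.0694 = 1.230600.
After n steps the width is (b−a)/2^n; need (b−a)/2^n ≤ 10^-5.
So n ≥ log₂(1.230600/10^-5) = log₂(123060.0000) ≈ 16.9090.
Hence n = 17.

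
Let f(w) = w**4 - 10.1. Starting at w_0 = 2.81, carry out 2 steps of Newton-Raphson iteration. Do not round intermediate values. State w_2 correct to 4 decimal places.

f'(w) = 4w**3
w_0 = 2.810000: f = 52.248395, f' = 88.752164 → w_1 = 2.810000 - (52.248395)/(88.752164) = 2.221300
w_1 = 2.221300: f = 14.246072, f' = 43.841123 → w_2 = 2.221300 - (14.246072)/(43.841123) = 1.896352

1.8964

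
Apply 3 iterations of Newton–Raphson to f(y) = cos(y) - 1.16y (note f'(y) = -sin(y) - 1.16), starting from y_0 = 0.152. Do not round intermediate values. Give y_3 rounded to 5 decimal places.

0.67372

y_0 = 0.152000: f = 0.812150, f' = -1.311415 → y_1 = 0.152000 - (0.812150)/(-1.311415) = 0.771293
y_1 = 0.771293: f = -0.177690, f' = -1.857063 → y_2 = 0.771293 - (-0.177690)/(-1.857063) = 0.675610
y_2 = 0.675610: f = -0.003381, f' = -1.785373 → y_3 = 0.675610 - (-0.003381)/(-1.785373) = 0.673716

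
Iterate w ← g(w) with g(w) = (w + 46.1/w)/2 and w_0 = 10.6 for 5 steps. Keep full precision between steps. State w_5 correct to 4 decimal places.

w_1 = g(10.600000) = 7.474528
w_2 = g(7.474528) = 6.821071
w_3 = g(6.821071) = 6.789770
w_4 = g(6.789770) = 6.789698
w_5 = g(6.789698) = 6.789698

6.7897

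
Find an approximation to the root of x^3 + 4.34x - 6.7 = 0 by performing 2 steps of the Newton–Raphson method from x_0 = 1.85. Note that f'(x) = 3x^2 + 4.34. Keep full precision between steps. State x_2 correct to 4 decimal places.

1.1818

x_0 = 1.850000: f = 7.660625, f' = 14.607500 → x_1 = 1.850000 - (7.660625)/(14.607500) = 1.325569
x_1 = 1.325569: f = 1.382171, f' = 9.611400 → x_2 = 1.325569 - (1.382171)/(9.611400) = 1.181764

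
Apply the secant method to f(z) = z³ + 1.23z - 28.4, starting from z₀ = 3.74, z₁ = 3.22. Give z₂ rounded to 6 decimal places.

Secant update: z_(k+1) = z_k − f(z_k)·(z_k − z_(k-1))/(f(z_k) − f(z_(k-1))).
f(z_0) = 28.513824, f(z_1) = 8.946848
z_2 = 3.220000 - (8.946848)·(3.220000 - 3.740000)/(8.946848 - (28.513824)) = 2.982234; f(z_2) = 1.791302

2.982234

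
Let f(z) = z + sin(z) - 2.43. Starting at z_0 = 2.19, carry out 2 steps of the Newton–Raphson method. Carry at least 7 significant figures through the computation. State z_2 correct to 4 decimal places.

f'(z) = 1 + cos(z)
z_0 = 2.190000: f = 0.574341, f' = 0.419613 → z_1 = 2.190000 - (0.574341)/(0.419613) = 0.821261
z_1 = 0.821261: f = -0.876734, f' = 1.681299 → z_2 = 0.821261 - (-0.876734)/(1.681299) = 1.342723

1.3427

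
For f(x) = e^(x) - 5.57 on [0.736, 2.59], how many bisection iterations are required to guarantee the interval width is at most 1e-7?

Initial width b − a = 2.59 − 0.736 = 1.854000.
After n steps the width is (b−a)/2^n; need (b−a)/2^n ≤ 1e-7.
So n ≥ log₂(1.854000/1e-7) = log₂(18540000.0000) ≈ 24.1441.
Hence n = 25.

25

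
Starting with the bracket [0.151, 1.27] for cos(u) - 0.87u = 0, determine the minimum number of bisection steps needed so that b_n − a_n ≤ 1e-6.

Initial width b − a = 1.27 − 0.151 = 1.119000.
After n steps the width is (b−a)/2^n; need (b−a)/2^n ≤ 1e-6.
So n ≥ log₂(1.119000/1e-6) = log₂(1119000.0000) ≈ 20.0938.
Hence n = 21.

21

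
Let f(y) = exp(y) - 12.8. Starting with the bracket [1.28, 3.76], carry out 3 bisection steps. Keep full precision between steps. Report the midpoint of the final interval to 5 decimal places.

f(1.280000) = -9.203360, f(3.760000) = 30.148426 (opposite signs)
step 1: m = 2.520000, f(m) = -0.371403 < 0 → root in [2.520000, 3.760000]
step 2: m = 3.140000, f(m) = 10.303867 > 0 → root in [2.520000, 3.140000]
step 3: m = 2.830000, f(m) = 4.145461 > 0 → root in [2.520000, 2.830000]
Midpoint of [2.520000, 2.830000] = 2.675000

2.67500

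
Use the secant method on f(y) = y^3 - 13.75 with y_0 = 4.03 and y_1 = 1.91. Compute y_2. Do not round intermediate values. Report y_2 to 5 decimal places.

f(y_0) = 51.700827, f(y_1) = -6.782129
y_2 = 1.910000 - (-6.782129)·(1.910000 - 4.030000)/(-6.782129 - (51.700827)) = 2.155851; f(y_2) = -3.730260

2.15585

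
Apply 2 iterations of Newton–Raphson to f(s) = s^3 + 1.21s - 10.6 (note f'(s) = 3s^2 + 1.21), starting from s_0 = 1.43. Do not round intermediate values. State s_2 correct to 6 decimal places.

Newton update: s ← s − f(s)/f'(s).
s_0 = 1.430000: f = -5.945493, f' = 7.344700 → s_1 = 1.430000 - (-5.945493)/(7.344700) = 2.239494
s_1 = 2.239494: f = 3.341602, f' = 16.256005 → s_2 = 2.239494 - (3.341602)/(16.256005) = 2.033933

2.033933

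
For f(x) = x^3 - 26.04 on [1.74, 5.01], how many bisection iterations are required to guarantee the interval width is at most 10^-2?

9

Initial width b − a = 5.01 − 1.74 = 3.270000.
After n steps the width is (b−a)/2^n; need (b−a)/2^n ≤ 10^-2.
So n ≥ log₂(3.270000/10^-2) = log₂(327.0000) ≈ 8.3531.
Hence n = 9.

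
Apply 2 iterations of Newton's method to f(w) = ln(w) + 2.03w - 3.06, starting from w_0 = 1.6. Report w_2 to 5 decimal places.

1.35700

f'(w) = 1/w + 2.03
w_0 = 1.600000: f = 0.658004, f' = 2.655000 → w_1 = 1.600000 - (0.658004)/(2.655000) = 1.352164
w_1 = 1.352164: f = -0.013400, f' = 2.769555 → w_2 = 1.352164 - (-0.013400)/(2.769555) = 1.357003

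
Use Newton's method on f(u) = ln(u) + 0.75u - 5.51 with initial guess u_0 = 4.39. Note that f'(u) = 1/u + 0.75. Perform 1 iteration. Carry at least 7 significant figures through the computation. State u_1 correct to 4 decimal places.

u_0 = 4.390000: f = -0.738171, f' = 0.977790 → u_1 = 4.390000 - (-0.738171)/(0.977790) = 5.144938

5.1449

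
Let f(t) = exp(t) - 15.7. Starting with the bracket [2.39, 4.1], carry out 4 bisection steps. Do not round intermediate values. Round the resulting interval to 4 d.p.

f(2.390000) = -4.786506, f(4.100000) = 44.640288 (opposite signs)
step 1: m = 3.245000, f(m) = 9.961710 > 0 → root in [2.390000, 3.245000]
step 2: m = 2.817500, f(m) = 1.034961 > 0 → root in [2.390000, 2.817500]
step 3: m = 2.603750, f(m) = -2.185678 < 0 → root in [2.603750, 2.817500]
step 4: m = 2.710625, f(m) = -0.661328 < 0 → root in [2.710625, 2.817500]

[2.7106, 2.8175]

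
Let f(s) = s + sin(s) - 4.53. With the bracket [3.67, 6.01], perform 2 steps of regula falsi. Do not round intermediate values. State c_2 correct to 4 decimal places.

f(3.670000) = -1.364159, f(6.010000) = 1.210200
step 1: c = 4.909971, f(c) = -0.600573 < 0 → new bracket [4.909971, 6.010000]
step 2: c = 5.274814, f(c) = -0.101150 < 0 → new bracket [5.274814, 6.010000]

5.2748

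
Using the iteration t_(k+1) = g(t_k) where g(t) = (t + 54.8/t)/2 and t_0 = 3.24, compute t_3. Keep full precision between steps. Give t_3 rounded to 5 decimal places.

7.41082

t_1 = g(3.240000) = 10.076790
t_2 = g(10.076790) = 7.757515
t_3 = g(7.757515) = 7.410816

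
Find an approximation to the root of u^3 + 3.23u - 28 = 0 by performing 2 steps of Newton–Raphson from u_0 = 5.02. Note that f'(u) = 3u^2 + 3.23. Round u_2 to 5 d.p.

Newton update: u ← u − f(u)/f'(u).
u_0 = 5.020000: f = 114.720608, f' = 78.831200 → u_1 = 5.020000 - (114.720608)/(78.831200) = 3.564731
u_1 = 3.564731: f = 28.812209, f' = 41.351920 → u_2 = 3.564731 - (28.812209)/(41.351920) = 2.867975

2.86797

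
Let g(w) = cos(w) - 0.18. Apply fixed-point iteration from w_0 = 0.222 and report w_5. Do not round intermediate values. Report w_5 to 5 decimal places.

0.64948

w_1 = g(0.222000) = 0.795459
w_2 = g(0.795459) = 0.519957
w_3 = g(0.519957) = 0.687841
w_4 = g(0.687841) = 0.592619
w_5 = g(0.592619) = 0.649481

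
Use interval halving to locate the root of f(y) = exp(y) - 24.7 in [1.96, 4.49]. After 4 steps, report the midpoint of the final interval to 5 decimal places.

3.14594

f(1.960000) = -17.600673, f(4.490000) = 64.421446 (opposite signs)
step 1: m = 3.225000, f(m) = 0.453574 > 0 → root in [1.960000, 3.225000]
step 2: m = 2.592500, f(m) = -11.336862 < 0 → root in [2.592500, 3.225000]
step 3: m = 2.908750, f(m) = -6.366133 < 0 → root in [2.908750, 3.225000]
step 4: m = 3.066875, f(m) = -3.225311 < 0 → root in [3.066875, 3.225000]
Midpoint of [3.066875, 3.225000] = 3.145938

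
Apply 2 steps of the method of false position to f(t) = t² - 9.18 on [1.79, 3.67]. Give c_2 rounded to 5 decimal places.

3.01565

f(1.790000) = -5.975900, f(3.670000) = 4.288900
step 1: c = 2.884487, f(c) = -0.859734 < 0 → new bracket [2.884487, 3.670000]
step 2: c = 3.015654, f(c) = -0.085829 < 0 → new bracket [3.015654, 3.670000]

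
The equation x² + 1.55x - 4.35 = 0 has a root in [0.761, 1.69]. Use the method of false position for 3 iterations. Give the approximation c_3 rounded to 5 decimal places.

f(0.761000) = -2.591329, f(1.690000) = 1.125600
step 1: c = 1.408670, f(c) = -0.182209 < 0 → new bracket [1.408670, 1.690000]
step 2: c = 1.447866, f(c) = -0.009491 < 0 → new bracket [1.447866, 1.690000]
step 3: c = 1.449891, f(c) = -0.000486 < 0 → new bracket [1.449891, 1.690000]

1.44989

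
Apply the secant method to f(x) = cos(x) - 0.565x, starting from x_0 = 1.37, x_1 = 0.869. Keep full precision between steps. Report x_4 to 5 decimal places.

0.98238

f(x_0) = -0.574600, f(x_1) = 0.154606
x_2 = 0.869000 - (0.154606)·(0.869000 - 1.370000)/(0.154606 - (-0.574600)) = 0.975222; f(x_2) = 0.009984
x_3 = 0.975222 - (0.009984)·(0.975222 - 0.869000)/(0.009984 - (0.154606)) = 0.982555; f(x_3) = -0.000245
x_4 = 0.982555 - (-0.000245)·(0.982555 - 0.975222)/(-0.000245 - (0.009984)) = 0.982380; f(x_4) = 0.000000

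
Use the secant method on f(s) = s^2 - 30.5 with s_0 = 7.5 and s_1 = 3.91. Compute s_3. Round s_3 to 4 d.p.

5.5719

f(s_0) = 25.750000, f(s_1) = -15.211900
s_2 = 3.910000 - (-15.211900)·(3.910000 - 7.500000)/(-15.211900 - (25.750000)) = 5.243208; f(s_2) = -3.008773
s_3 = 5.243208 - (-3.008773)·(5.243208 - 3.910000)/(-3.008773 - (-15.211900)) = 5.571920; f(s_3) = 0.546294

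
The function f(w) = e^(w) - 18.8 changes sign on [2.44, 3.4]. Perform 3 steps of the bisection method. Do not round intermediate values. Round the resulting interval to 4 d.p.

[2.9200, 3.0400]

f(2.440000) = -7.326959, f(3.400000) = 11.164100 (opposite signs)
step 1: m = 2.920000, f(m) = -0.258713 < 0 → root in [2.920000, 3.400000]
step 2: m = 3.160000, f(m) = 4.770596 > 0 → root in [2.920000, 3.160000]
step 3: m = 3.040000, f(m) = 2.105243 > 0 → root in [2.920000, 3.040000]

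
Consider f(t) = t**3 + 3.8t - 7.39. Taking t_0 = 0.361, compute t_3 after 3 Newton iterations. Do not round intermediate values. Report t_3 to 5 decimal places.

f'(t) = 3t**2 + 3.8
t_0 = 0.361000: f = -5.971154, f' = 4.190963 → t_1 = 0.361000 - (-5.971154)/(4.190963) = 1.785769
t_1 = 1.785769: f = 5.090687, f' = 13.366913 → t_2 = 1.785769 - (5.090687)/(13.366913) = 1.404927
t_2 = 1.404927: f = 0.721791, f' = 9.721456 → t_3 = 1.404927 - (0.721791)/(9.721456) = 1.330679

1.33068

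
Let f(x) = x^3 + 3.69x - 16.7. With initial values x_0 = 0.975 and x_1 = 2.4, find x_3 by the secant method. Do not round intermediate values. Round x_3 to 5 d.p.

f(x_0) = -12.175391, f(x_1) = 5.980000
x_2 = 2.400000 - (5.980000)·(2.400000 - 0.975000)/(5.980000 - (-12.175391)) = 1.930635; f(x_2) = -2.379798
x_3 = 1.930635 - (-2.379798)·(1.930635 - 2.400000)/(-2.379798 - (5.980000)) = 2.064250; f(x_3) = -0.286882

2.06425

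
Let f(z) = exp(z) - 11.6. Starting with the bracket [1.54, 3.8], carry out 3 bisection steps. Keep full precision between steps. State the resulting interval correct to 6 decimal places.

f(1.540000) = -6.935410, f(3.800000) = 33.101184 (opposite signs)
step 1: m = 2.670000, f(m) = 2.839969 > 0 → root in [1.540000, 2.670000]
step 2: m = 2.105000, f(m) = -3.392897 < 0 → root in [2.105000, 2.670000]
step 3: m = 2.387500, f(m) = -0.713756 < 0 → root in [2.387500, 2.670000]

[2.387500, 2.670000]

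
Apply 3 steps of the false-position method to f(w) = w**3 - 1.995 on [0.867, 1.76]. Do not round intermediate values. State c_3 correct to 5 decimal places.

1.24412

False-position update: c = (a·f(b) − b·f(a))/(f(b) − f(a)); replace the endpoint whose sign matches f(c).
f(0.867000) = -1.343286, f(1.760000) = 3.456776
step 1: c = 1.116904, f(c) = -0.601691 < 0 → new bracket [1.116904, 1.760000]
step 2: c = 1.212247, f(c) = -0.213553 < 0 → new bracket [1.212247, 1.760000]
step 3: c = 1.244117, f(c) = -0.069323 < 0 → new bracket [1.244117, 1.760000]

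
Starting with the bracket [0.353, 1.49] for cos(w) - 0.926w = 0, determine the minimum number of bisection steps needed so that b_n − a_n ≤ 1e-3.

11

Initial width b − a = 1.49 − 0.353 = 1.137000.
After n steps the width is (b−a)/2^n; need (b−a)/2^n ≤ 1e-3.
So n ≥ log₂(1.137000/1e-3) = log₂(1137.0000) ≈ 10.1510.
Hence n = 11.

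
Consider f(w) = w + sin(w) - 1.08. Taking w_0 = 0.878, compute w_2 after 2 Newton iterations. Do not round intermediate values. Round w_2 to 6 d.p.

Newton update: w ← w − f(w)/f'(w).
f'(w) = 1 + cos(w)
w_0 = 0.878000: f = 0.567463, f' = 1.638691 → w_1 = 0.878000 - (0.567463)/(1.638691) = 0.531710
w_1 = 0.531710: f = -0.041283, f' = 1.861942 → w_2 = 0.531710 - (-0.041283)/(1.861942) = 0.553881

0.553881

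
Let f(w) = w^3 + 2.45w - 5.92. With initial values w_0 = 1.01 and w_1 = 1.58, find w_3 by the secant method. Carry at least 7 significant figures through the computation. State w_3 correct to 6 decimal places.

1.364967

f(w_0) = -2.415199, f(w_1) = 1.895312
w_2 = 1.580000 - (1.895312)·(1.580000 - 1.010000)/(1.895312 - (-2.415199)) = 1.329374; f(w_2) = -0.313720
w_3 = 1.329374 - (-0.313720)·(1.329374 - 1.580000)/(-0.313720 - (1.895312)) = 1.364967; f(w_3) = -0.032715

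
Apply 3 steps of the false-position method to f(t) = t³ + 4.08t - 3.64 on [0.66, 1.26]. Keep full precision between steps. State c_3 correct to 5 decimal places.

f(0.660000) = -0.659704, f(1.260000) = 3.501176
step 1: c = 0.755129, f(c) = -0.128481 < 0 → new bracket [0.755129, 1.260000]
step 2: c = 0.773001, f(c) = -0.024266 < 0 → new bracket [0.773001, 1.260000]
step 3: c = 0.776353, f(c) = -0.004555 < 0 → new bracket [0.776353, 1.260000]

0.77635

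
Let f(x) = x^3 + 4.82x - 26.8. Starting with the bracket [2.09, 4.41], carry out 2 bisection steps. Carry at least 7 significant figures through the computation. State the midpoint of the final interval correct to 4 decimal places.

f(2.090000) = -7.596871, f(4.410000) = 80.222321 (opposite signs)
step 1: m = 3.250000, f(m) = 23.193125 > 0 → root in [2.090000, 3.250000]
step 2: m = 2.670000, f(m) = 5.103563 > 0 → root in [2.090000, 2.670000]
Midpoint of [2.090000, 2.670000] = 2.380000

2.3800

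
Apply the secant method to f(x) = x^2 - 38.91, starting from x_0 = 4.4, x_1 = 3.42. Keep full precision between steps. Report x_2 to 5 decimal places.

6.90000

f(x_0) = -19.550000, f(x_1) = -27.213600
x_2 = 3.420000 - (-27.213600)·(3.420000 - 4.400000)/(-27.213600 - (-19.550000)) = 6.900000; f(x_2) = 8.700000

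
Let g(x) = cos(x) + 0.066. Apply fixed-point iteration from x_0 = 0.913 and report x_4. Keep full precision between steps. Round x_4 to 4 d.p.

0.8115

x_1 = g(0.913000) = 0.677374
x_2 = g(0.677374) = 0.845221
x_3 = g(0.845221) = 0.729566
x_4 = g(0.729566) = 0.811464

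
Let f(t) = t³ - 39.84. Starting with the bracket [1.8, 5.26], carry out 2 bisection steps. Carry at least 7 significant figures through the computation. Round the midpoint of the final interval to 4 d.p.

3.0975

f(1.800000) = -34.008000, f(5.260000) = 105.691576 (opposite signs)
step 1: m = 3.530000, f(m) = 4.146977 > 0 → root in [1.800000, 3.530000]
step 2: m = 2.665000, f(m) = -20.912570 < 0 → root in [2.665000, 3.530000]
Midpoint of [2.665000, 3.530000] = 3.097500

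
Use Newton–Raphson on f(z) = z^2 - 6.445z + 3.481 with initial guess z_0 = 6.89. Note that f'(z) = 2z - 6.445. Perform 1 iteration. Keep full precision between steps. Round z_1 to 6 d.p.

z_0 = 6.890000: f = 6.547050, f' = 7.335000 → z_1 = 6.890000 - (6.547050)/(7.335000) = 5.997423

5.997423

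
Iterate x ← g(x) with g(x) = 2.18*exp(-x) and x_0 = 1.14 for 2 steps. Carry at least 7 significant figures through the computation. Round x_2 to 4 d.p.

1.0856

x_1 = g(1.140000) = 0.697205
x_2 = g(0.697205) = 1.085585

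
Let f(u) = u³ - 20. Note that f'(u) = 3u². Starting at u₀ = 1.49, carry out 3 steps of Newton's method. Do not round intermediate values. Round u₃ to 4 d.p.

u_0 = 1.490000: f = -16.692051, f' = 6.660300 → u_1 = 1.490000 - (-16.692051)/(6.660300) = 3.996201
u_1 = 3.996201: f = 43.817825, f' = 47.908869 → u_2 = 3.996201 - (43.817825)/(47.908869) = 3.081593
u_2 = 3.081593: f = 9.263479, f' = 28.488652 → u_3 = 3.081593 - (9.263479)/(28.488652) = 2.756429

2.7564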